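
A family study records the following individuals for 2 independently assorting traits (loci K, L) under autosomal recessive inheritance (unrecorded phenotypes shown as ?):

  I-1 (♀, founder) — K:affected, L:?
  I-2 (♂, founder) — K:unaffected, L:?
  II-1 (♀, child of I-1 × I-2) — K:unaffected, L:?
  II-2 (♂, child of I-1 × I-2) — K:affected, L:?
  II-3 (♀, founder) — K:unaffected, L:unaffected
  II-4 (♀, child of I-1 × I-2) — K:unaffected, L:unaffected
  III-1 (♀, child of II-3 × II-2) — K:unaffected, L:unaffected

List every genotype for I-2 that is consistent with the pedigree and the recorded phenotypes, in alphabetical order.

I-2 ∈ {Kk LL, Kk Ll, Kk ll}

K/I-1 aff ·: kk
K/I-2 un ·: Kk
K/II-1 un I-1×I-2: Kk
K/II-2 aff I-1×I-2: kk
K/II-3 un ·: KK|Kk
K/II-4 un I-1×I-2: Kk
K/III-1 un II-3×II-2: Kk
⇒ K over [I-1,I-2,II-1,II-2,II-3,II-4,III-1]: 2 consistent
L/I-1 ? ·: LL|Ll|ll
L/I-2 ? ·: LL|Ll|ll
L/II-1 ? I-1×I-2: LL|Ll|ll
L/II-2 ? I-1×I-2: LL|Ll|ll
L/II-3 un ·: LL|Ll
L/II-4 un I-1×I-2: LL|Ll
L/III-1 un II-3×II-2: LL|Ll
⇒ L over [I-1,I-2,II-1,II-2,II-3,II-4,III-1]: 145 consistent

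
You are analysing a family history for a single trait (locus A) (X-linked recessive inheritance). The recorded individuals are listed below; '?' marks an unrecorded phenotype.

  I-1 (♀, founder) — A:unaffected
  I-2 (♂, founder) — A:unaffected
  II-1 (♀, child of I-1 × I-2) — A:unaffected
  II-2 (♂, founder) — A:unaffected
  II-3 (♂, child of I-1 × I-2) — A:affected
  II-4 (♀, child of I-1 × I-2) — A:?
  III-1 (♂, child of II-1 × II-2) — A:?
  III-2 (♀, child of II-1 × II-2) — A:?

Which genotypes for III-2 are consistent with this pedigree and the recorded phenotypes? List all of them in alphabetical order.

A/I-1 un ·: X^AX^a
A/I-2 un ·: X^AY
A/II-1 un I-1×I-2: X^AX^A|X^AX^a
A/II-2 un ·: X^AY
A/II-3 aff I-1×I-2: X^aY
A/II-4 ? I-1×I-2: X^AX^A|X^AX^a
A/III-1 ? II-1×II-2: X^AY|X^aY
A/III-2 ? II-1×II-2: X^AX^A|X^AX^a
⇒ A over [I-1,I-2,II-1,II-2,II-3,II-4,III-1,III-2]: 10 consistent

III-2 ∈ {X^AX^A, X^AX^a}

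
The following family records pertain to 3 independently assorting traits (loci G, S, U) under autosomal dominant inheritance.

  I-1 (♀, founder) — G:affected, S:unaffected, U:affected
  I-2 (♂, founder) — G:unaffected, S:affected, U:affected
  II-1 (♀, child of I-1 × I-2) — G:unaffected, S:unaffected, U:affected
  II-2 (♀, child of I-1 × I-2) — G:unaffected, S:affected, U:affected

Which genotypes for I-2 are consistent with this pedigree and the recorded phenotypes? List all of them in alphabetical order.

G/I-1 aff ·: Gg
G/I-2 un ·: gg
G/II-1 un I-1×I-2: gg
G/II-2 un I-1×I-2: gg
⇒ G over [I-1,I-2,II-1,II-2]: 1 consistent
S/I-1 un ·: ss
S/I-2 aff ·: Ss
S/II-1 un I-1×I-2: ss
S/II-2 aff I-1×I-2: Ss
⇒ S over [I-1,I-2,II-1,II-2]: 1 consistent
U/I-1 aff ·: Uu|UU
U/I-2 aff ·: Uu|UU
U/II-1 aff I-1×I-2: Uu|UU
U/II-2 aff I-1×I-2: Uu|UU
⇒ U over [I-1,I-2,II-1,II-2]: 13 consistent

I-2 ∈ {gg Ss UU, gg Ss Uu}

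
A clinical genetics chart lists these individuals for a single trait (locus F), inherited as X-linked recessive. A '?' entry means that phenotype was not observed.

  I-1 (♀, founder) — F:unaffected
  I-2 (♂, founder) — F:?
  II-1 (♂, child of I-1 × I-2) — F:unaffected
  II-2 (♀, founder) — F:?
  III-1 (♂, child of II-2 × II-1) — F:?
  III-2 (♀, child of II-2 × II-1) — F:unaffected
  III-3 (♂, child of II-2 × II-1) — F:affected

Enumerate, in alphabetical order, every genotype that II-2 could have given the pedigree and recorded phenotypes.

F/I-1 un ·: X^FX^F|X^FX^f
F/I-2 ? ·: X^FY|X^fY
F/II-1 un I-1×I-2: X^FY
F/II-2 ? ·: X^FX^f|X^fX^f
F/III-1 ? II-2×II-1: X^FY|X^fY
F/III-2 un II-2×II-1: X^FX^F|X^FX^f
F/III-3 aff II-2×II-1: X^fY
⇒ F over [I-1,I-2,II-1,II-2,III-1,III-2,III-3]: 20 consistent

II-2 ∈ {X^FX^f, X^fX^f}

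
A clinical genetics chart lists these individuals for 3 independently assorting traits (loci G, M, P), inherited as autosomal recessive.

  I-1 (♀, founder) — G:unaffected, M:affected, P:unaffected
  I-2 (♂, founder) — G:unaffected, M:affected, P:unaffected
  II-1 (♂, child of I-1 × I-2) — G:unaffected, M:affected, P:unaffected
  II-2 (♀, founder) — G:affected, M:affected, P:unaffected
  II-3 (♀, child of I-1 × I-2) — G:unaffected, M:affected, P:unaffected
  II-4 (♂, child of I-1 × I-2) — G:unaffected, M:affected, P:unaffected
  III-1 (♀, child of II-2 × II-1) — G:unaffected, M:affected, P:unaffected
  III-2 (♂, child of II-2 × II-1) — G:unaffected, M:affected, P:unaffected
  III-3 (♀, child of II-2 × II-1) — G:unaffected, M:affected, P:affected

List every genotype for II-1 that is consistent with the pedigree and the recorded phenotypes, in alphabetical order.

II-1 ∈ {GG mm Pp, Gg mm Pp}

G/I-1 un ·: GG|Gg
G/I-2 un ·: GG|Gg
G/II-1 un I-1×I-2: GG|Gg
G/II-2 aff ·: gg
G/II-3 un I-1×I-2: GG|Gg
G/II-4 un I-1×I-2: GG|Gg
G/III-1 un II-2×II-1: Gg
G/III-2 un II-2×II-1: Gg
G/III-3 un II-2×II-1: Gg
⇒ G over [I-1,I-2,II-1,II-2,II-3,II-4,III-1,III-2,III-3]: 25 consistent
M/I-1 aff ·: mm
M/I-2 aff ·: mm
M/II-1 aff I-1×I-2: mm
M/II-2 aff ·: mm
M/II-3 aff I-1×I-2: mm
M/II-4 aff I-1×I-2: mm
M/III-1 aff II-2×II-1: mm
M/III-2 aff II-2×II-1: mm
M/III-3 aff II-2×II-1: mm
⇒ M over [I-1,I-2,II-1,II-2,II-3,II-4,III-1,III-2,III-3]: 1 consistent
P/I-1 un ·: PP|Pp
P/I-2 un ·: PP|Pp
P/II-1 un I-1×I-2: Pp
P/II-2 un ·: Pp
P/II-3 un I-1×I-2: PP|Pp
P/II-4 un I-1×I-2: PP|Pp
P/III-1 un II-2×II-1: PP|Pp
P/III-2 un II-2×II-1: PP|Pp
P/III-3 aff II-2×II-1: pp
⇒ P over [I-1,I-2,II-1,II-2,II-3,II-4,III-1,III-2,III-3]: 48 consistent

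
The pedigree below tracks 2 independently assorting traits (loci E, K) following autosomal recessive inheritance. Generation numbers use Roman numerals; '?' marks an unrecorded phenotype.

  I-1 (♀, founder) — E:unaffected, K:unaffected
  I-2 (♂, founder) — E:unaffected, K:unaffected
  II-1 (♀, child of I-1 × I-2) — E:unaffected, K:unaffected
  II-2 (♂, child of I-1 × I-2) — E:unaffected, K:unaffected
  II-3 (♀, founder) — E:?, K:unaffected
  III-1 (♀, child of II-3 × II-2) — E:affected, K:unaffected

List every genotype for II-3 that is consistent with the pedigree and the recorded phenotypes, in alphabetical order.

E/I-1 un ·: EE|Ee
E/I-2 un ·: EE|Ee
E/II-1 un I-1×I-2: EE|Ee
E/II-2 un I-1×I-2: Ee
E/II-3 ? ·: Ee|ee
E/III-1 aff II-3×II-2: ee
⇒ E over [I-1,I-2,II-1,II-2,II-3,III-1]: 12 consistent
K/I-1 un ·: KK|Kk
K/I-2 un ·: KK|Kk
K/II-1 un I-1×I-2: KK|Kk
K/II-2 un I-1×I-2: KK|Kk
K/II-3 un ·: KK|Kk
K/III-1 un II-3×II-2: KK|Kk
⇒ K over [I-1,I-2,II-1,II-2,II-3,III-1]: 45 consistent

II-3 ∈ {Ee KK, Ee Kk, ee KK, ee Kk}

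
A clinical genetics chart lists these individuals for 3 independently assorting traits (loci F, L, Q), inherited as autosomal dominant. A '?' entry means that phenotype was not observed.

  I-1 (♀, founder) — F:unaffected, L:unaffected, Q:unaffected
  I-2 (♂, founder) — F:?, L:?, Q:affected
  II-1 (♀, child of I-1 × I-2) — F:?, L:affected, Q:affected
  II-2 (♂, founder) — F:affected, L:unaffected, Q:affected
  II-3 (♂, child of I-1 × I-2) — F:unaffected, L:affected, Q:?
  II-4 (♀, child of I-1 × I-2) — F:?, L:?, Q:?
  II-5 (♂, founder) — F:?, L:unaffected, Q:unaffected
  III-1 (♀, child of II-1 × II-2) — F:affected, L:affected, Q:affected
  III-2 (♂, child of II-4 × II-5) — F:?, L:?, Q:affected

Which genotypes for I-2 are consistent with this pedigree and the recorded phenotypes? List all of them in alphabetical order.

F/I-1 un ·: ff
F/I-2 ? ·: ff|Ff
F/II-1 ? I-1×I-2: ff|Ff
F/II-2 aff ·: Ff|FF
F/II-3 un I-1×I-2: ff
F/II-4 ? I-1×I-2: ff|Ff
F/II-5 ? ·: ff|Ff|FF
F/III-1 aff II-1×II-2: Ff|FF
F/III-2 ? II-4×II-5: ff|Ff|FF
⇒ F over [I-1,I-2,II-1,II-2,II-3,II-4,II-5,III-1,III-2]: 74 consistent
L/I-1 un ·: ll
L/I-2 ? ·: Ll|LL
L/II-1 aff I-1×I-2: Ll
L/II-2 un ·: ll
L/II-3 aff I-1×I-2: Ll
L/II-4 ? I-1×I-2: ll|Ll
L/II-5 un ·: ll
L/III-1 aff II-1×II-2: Ll
L/III-2 ? II-4×II-5: ll|Ll
⇒ L over [I-1,I-2,II-1,II-2,II-3,II-4,II-5,III-1,III-2]: 5 consistent
Q/I-1 un ·: qq
Q/I-2 aff ·: Qq|QQ
Q/II-1 aff I-1×I-2: Qq
Q/II-2 aff ·: Qq|QQ
Q/II-3 ? I-1×I-2: qq|Qq
Q/II-4 ? I-1×I-2: Qq
Q/II-5 un ·: qq
Q/III-1 aff II-1×II-2: Qq|QQ
Q/III-2 aff II-4×II-5: Qq
⇒ Q over [I-1,I-2,II-1,II-2,II-3,II-4,II-5,III-1,III-2]: 12 consistent

I-2 ∈ {Ff LL QQ, Ff LL Qq, Ff Ll QQ, Ff Ll Qq, ff LL QQ, ff LL Qq, ff Ll QQ, ff Ll Qq}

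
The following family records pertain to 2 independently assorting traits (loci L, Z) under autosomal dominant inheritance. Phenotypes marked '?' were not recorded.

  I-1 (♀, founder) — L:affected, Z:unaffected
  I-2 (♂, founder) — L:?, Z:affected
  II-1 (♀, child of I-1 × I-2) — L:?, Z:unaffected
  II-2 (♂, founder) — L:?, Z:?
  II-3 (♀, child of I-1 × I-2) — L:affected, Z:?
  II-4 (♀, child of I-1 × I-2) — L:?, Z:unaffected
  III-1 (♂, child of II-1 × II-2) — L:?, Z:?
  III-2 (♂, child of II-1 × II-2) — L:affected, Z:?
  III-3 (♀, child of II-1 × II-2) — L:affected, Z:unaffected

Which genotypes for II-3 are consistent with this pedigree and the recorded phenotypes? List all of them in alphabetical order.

II-3 ∈ {LL Zz, LL zz, Ll Zz, Ll zz}

L/I-1 aff ·: Ll|LL
L/I-2 ? ·: ll|Ll|LL
L/II-1 ? I-1×I-2: ll|Ll|LL
L/II-2 ? ·: ll|Ll|LL
L/II-3 aff I-1×I-2: Ll|LL
L/II-4 ? I-1×I-2: ll|Ll|LL
L/III-1 ? II-1×II-2: ll|Ll|LL
L/III-2 aff II-1×II-2: Ll|LL
L/III-3 aff II-1×II-2: Ll|LL
⇒ L over [I-1,I-2,II-1,II-2,II-3,II-4,III-1,III-2,III-3]: 548 consistent
Z/I-1 un ·: zz
Z/I-2 aff ·: Zz
Z/II-1 un I-1×I-2: zz
Z/II-2 ? ·: zz|Zz
Z/II-3 ? I-1×I-2: zz|Zz
Z/II-4 un I-1×I-2: zz
Z/III-1 ? II-1×II-2: zz|Zz
Z/III-2 ? II-1×II-2: zz|Zz
Z/III-3 un II-1×II-2: zz
⇒ Z over [I-1,I-2,II-1,II-2,II-3,II-4,III-1,III-2,III-3]: 10 consistent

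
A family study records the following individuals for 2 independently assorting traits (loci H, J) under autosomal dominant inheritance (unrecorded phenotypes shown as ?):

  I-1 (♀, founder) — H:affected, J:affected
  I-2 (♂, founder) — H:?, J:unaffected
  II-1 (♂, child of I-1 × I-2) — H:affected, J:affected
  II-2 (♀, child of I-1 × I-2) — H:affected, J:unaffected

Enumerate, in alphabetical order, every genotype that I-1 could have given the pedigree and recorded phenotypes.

H/I-1 aff ·: Hh|HH
H/I-2 ? ·: hh|Hh|HH
H/II-1 aff I-1×I-2: Hh|HH
H/II-2 aff I-1×I-2: Hh|HH
⇒ H over [I-1,I-2,II-1,II-2]: 15 consistent
J/I-1 aff ·: Jj
J/I-2 un ·: jj
J/II-1 aff I-1×I-2: Jj
J/II-2 un I-1×I-2: jj
⇒ J over [I-1,I-2,II-1,II-2]: 1 consistent

I-1 ∈ {HH Jj, Hh Jj}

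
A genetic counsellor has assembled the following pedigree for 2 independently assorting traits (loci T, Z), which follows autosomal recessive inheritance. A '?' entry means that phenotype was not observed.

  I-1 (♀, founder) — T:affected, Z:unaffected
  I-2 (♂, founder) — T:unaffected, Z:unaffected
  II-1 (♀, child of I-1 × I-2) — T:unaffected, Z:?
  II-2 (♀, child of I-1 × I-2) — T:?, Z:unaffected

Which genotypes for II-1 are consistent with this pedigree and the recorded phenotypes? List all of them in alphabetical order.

II-1 ∈ {Tt ZZ, Tt Zz, Tt zz}

T/I-1 aff ·: tt
T/I-2 un ·: TT|Tt
T/II-1 un I-1×I-2: Tt
T/II-2 ? I-1×I-2: Tt|tt
⇒ T over [I-1,I-2,II-1,II-2]: 3 consistent
Z/I-1 un ·: ZZ|Zz
Z/I-2 un ·: ZZ|Zz
Z/II-1 ? I-1×I-2: ZZ|Zz|zz
Z/II-2 un I-1×I-2: ZZ|Zz
⇒ Z over [I-1,I-2,II-1,II-2]: 15 consistent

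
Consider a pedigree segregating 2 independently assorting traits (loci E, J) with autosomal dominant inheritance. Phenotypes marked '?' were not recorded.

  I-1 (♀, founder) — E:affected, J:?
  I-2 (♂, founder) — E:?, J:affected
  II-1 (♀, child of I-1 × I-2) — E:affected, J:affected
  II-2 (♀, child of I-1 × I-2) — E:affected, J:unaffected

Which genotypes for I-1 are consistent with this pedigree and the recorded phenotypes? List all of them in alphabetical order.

E/I-1 aff ·: Ee|EE
E/I-2 ? ·: ee|Ee|EE
E/II-1 aff I-1×I-2: Ee|EE
E/II-2 aff I-1×I-2: Ee|EE
⇒ E over [I-1,I-2,II-1,II-2]: 15 consistent
J/I-1 ? ·: jj|Jj
J/I-2 aff ·: Jj
J/II-1 aff I-1×I-2: Jj|JJ
J/II-2 un I-1×I-2: jj
⇒ J over [I-1,I-2,II-1,II-2]: 3 consistent

I-1 ∈ {EE Jj, EE jj, Ee Jj, Ee jj}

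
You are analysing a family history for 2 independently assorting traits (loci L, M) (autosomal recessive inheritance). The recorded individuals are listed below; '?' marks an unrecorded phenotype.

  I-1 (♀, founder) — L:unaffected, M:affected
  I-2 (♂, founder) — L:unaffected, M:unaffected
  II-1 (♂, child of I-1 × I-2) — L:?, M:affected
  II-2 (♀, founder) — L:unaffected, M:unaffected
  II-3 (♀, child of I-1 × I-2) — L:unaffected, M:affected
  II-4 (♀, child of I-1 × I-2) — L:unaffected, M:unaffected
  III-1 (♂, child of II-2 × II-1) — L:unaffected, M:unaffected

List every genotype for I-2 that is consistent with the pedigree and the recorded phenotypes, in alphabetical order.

I-2 ∈ {LL Mm, Ll Mm}

L/I-1 un ·: LL|Ll
L/I-2 un ·: LL|Ll
L/II-1 ? I-1×I-2: LL|Ll|ll
L/II-2 un ·: LL|Ll
L/II-3 un I-1×I-2: LL|Ll
L/II-4 un I-1×I-2: LL|Ll
L/III-1 un II-2×II-1: LL|Ll
⇒ L over [I-1,I-2,II-1,II-2,II-3,II-4,III-1]: 95 consistent
M/I-1 aff ·: mm
M/I-2 un ·: Mm
M/II-1 aff I-1×I-2: mm
M/II-2 un ·: MM|Mm
M/II-3 aff I-1×I-2: mm
M/II-4 un I-1×I-2: Mm
M/III-1 un II-2×II-1: Mm
⇒ M over [I-1,I-2,II-1,II-2,II-3,II-4,III-1]: 2 consistent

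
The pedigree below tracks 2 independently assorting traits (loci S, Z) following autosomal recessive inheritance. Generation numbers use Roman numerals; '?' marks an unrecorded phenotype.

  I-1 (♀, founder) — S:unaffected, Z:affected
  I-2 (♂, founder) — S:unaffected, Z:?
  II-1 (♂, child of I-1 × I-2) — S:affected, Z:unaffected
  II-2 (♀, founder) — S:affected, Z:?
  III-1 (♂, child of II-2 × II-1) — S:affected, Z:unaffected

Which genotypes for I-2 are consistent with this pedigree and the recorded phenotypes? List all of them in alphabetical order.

I-2 ∈ {Ss ZZ, Ss Zz}

S/I-1 un ·: Ss
S/I-2 un ·: Ss
S/II-1 aff I-1×I-2: ss
S/II-2 aff ·: ss
S/III-1 aff II-2×II-1: ss
⇒ S over [I-1,I-2,II-1,II-2,III-1]: 1 consistent
Z/I-1 aff ·: zz
Z/I-2 ? ·: ZZ|Zz
Z/II-1 un I-1×I-2: Zz
Z/II-2 ? ·: ZZ|Zz|zz
Z/III-1 un II-2×II-1: ZZ|Zz
⇒ Z over [I-1,I-2,II-1,II-2,III-1]: 10 consistent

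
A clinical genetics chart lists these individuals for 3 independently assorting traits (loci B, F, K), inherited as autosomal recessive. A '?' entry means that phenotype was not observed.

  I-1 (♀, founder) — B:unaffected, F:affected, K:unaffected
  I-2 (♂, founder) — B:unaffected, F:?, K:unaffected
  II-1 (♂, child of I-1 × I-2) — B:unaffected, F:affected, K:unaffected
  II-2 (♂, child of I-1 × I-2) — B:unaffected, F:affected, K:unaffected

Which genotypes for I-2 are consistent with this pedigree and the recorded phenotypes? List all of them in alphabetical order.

B/I-1 un ·: BB|Bb
B/I-2 un ·: BB|Bb
B/II-1 un I-1×I-2: BB|Bb
B/II-2 un I-1×I-2: BB|Bb
⇒ B over [I-1,I-2,II-1,II-2]: 13 consistent
F/I-1 aff ·: ff
F/I-2 ? ·: Ff|ff
F/II-1 aff I-1×I-2: ff
F/II-2 aff I-1×I-2: ff
⇒ F over [I-1,I-2,II-1,II-2]: 2 consistent
K/I-1 un ·: KK|Kk
K/I-2 un ·: KK|Kk
K/II-1 un I-1×I-2: KK|Kk
K/II-2 un I-1×I-2: KK|Kk
⇒ K over [I-1,I-2,II-1,II-2]: 13 consistent

I-2 ∈ {BB Ff KK, BB Ff Kk, BB ff KK, BB ff Kk, Bb Ff KK, Bb Ff Kk, Bb ff KK, Bb ff Kk}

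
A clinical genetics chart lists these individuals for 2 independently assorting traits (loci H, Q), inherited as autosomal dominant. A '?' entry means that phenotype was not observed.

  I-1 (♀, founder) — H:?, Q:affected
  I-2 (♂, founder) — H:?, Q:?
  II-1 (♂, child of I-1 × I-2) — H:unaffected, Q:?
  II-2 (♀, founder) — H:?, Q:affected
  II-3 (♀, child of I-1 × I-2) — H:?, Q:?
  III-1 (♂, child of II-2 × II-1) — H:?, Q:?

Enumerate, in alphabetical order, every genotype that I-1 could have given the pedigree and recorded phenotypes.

I-1 ∈ {Hh QQ, Hh Qq, hh QQ, hh Qq}

H/I-1 ? ·: hh|Hh
H/I-2 ? ·: hh|Hh
H/II-1 un I-1×I-2: hh
H/II-2 ? ·: hh|Hh|HH
H/II-3 ? I-1×I-2: hh|Hh|HH
H/III-1 ? II-2×II-1: hh|Hh
⇒ H over [I-1,I-2,II-1,II-2,II-3,III-1]: 32 consistent
Q/I-1 aff ·: Qq|QQ
Q/I-2 ? ·: qq|Qq|QQ
Q/II-1 ? I-1×I-2: qq|Qq|QQ
Q/II-2 aff ·: Qq|QQ
Q/II-3 ? I-1×I-2: qq|Qq|QQ
Q/III-1 ? II-2×II-1: qq|Qq|QQ
⇒ Q over [I-1,I-2,II-1,II-2,II-3,III-1]: 89 consistent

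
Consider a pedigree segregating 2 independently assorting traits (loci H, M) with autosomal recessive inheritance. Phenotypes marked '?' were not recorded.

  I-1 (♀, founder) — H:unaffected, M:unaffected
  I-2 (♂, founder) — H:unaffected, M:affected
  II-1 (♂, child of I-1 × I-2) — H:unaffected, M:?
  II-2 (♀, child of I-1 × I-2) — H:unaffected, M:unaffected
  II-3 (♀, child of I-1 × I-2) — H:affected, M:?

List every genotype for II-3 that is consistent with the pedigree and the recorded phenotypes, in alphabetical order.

H/I-1 un ·: Hh
H/I-2 un ·: Hh
H/II-1 un I-1×I-2: HH|Hh
H/II-2 un I-1×I-2: HH|Hh
H/II-3 aff I-1×I-2: hh
⇒ H over [I-1,I-2,II-1,II-2,II-3]: 4 consistent
M/I-1 un ·: MM|Mm
M/I-2 aff ·: mm
M/II-1 ? I-1×I-2: Mm|mm
M/II-2 un I-1×I-2: Mm
M/II-3 ? I-1×I-2: Mm|mm
⇒ M over [I-1,I-2,II-1,II-2,II-3]: 5 consistent

II-3 ∈ {hh Mm, hh mm}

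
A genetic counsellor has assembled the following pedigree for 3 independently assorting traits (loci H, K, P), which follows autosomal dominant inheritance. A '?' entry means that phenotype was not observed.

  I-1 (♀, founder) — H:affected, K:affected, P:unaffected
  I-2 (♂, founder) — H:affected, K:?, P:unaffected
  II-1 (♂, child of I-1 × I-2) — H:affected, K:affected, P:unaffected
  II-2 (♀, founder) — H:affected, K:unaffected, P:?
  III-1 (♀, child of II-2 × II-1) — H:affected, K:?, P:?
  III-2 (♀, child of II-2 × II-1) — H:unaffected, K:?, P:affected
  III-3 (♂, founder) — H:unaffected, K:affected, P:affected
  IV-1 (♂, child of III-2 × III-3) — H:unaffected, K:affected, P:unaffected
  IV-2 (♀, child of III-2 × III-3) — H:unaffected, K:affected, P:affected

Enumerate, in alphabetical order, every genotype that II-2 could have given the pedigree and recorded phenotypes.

II-2 ∈ {Hh kk PP, Hh kk Pp}

H/I-1 aff ·: Hh|HH
H/I-2 aff ·: Hh|HH
H/II-1 aff I-1×I-2: Hh
H/II-2 aff ·: Hh
H/III-1 aff II-2×II-1: Hh|HH
H/III-2 un II-2×II-1: hh
H/III-3 un ·: hh
H/IV-1 un III-2×III-3: hh
H/IV-2 un III-2×III-3: hh
⇒ H over [I-1,I-2,II-1,II-2,III-1,III-2,III-3,IV-1,IV-2]: 6 consistent
K/I-1 aff ·: Kk|KK
K/I-2 ? ·: kk|Kk|KK
K/II-1 aff I-1×I-2: Kk|KK
K/II-2 un ·: kk
K/III-1 ? II-2×II-1: kk|Kk
K/III-2 ? II-2×II-1: kk|Kk
K/III-3 aff ·: Kk|KK
K/IV-1 aff III-2×III-3: Kk|KK
K/IV-2 aff III-2×III-3: Kk|KK
⇒ K over [I-1,I-2,II-1,II-2,III-1,III-2,III-3,IV-1,IV-2]: 132 consistent
P/I-1 un ·: pp
P/I-2 un ·: pp
P/II-1 un I-1×I-2: pp
P/II-2 ? ·: Pp|PP
P/III-1 ? II-2×II-1: pp|Pp
P/III-2 aff II-2×II-1: Pp
P/III-3 aff ·: Pp
P/IV-1 un III-2×III-3: pp
P/IV-2 aff III-2×III-3: Pp|PP
⇒ P over [I-1,I-2,II-1,II-2,III-1,III-2,III-3,IV-1,IV-2]: 6 consistent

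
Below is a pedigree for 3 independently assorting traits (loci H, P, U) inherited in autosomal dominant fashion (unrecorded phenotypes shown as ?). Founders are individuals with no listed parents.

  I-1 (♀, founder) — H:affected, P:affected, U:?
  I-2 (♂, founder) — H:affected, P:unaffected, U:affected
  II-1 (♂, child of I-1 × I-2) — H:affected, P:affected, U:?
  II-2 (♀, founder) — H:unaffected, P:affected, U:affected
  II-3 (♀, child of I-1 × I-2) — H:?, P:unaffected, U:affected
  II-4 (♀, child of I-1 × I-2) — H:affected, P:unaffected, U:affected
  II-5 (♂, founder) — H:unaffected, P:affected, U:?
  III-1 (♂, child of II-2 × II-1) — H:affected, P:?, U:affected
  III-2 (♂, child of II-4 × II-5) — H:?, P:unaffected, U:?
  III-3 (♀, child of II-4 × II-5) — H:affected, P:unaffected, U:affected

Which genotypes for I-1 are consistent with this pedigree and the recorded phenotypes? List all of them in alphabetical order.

H/I-1 aff ·: Hh|HH
H/I-2 aff ·: Hh|HH
H/II-1 aff I-1×I-2: Hh|HH
H/II-2 un ·: hh
H/II-3 ? I-1×I-2: hh|Hh|HH
H/II-4 aff I-1×I-2: Hh|HH
H/II-5 un ·: hh
H/III-1 aff II-2×II-1: Hh
H/III-2 ? II-4×II-5: hh|Hh
H/III-3 aff II-4×II-5: Hh
⇒ H over [I-1,I-2,II-1,II-2,II-3,II-4,II-5,III-1,III-2,III-3]: 43 consistent
P/I-1 aff ·: Pp
P/I-2 un ·: pp
P/II-1 aff I-1×I-2: Pp
P/II-2 aff ·: Pp|PP
P/II-3 un I-1×I-2: pp
P/II-4 un I-1×I-2: pp
P/II-5 aff ·: Pp
P/III-1 ? II-2×II-1: pp|Pp|PP
P/III-2 un II-4×II-5: pp
P/III-3 un II-4×II-5: pp
⇒ P over [I-1,I-2,II-1,II-2,II-3,II-4,II-5,III-1,III-2,III-3]: 5 consistent
U/I-1 ? ·: uu|Uu|UU
U/I-2 aff ·: Uu|UU
U/II-1 ? I-1×I-2: uu|Uu|UU
U/II-2 aff ·: Uu|UU
U/II-3 aff I-1×I-2: Uu|UU
U/II-4 aff I-1×I-2: Uu|UU
U/II-5 ? ·: uu|Uu|UU
U/III-1 aff II-2×II-1: Uu|UU
U/III-2 ? II-4×II-5: uu|Uu|UU
U/III-3 aff II-4×II-5: Uu|UU
⇒ U over [I-1,I-2,II-1,II-2,II-3,II-4,II-5,III-1,III-2,III-3]: 966 consistent

I-1 ∈ {HH Pp UU, HH Pp Uu, HH Pp uu, Hh Pp UU, Hh Pp Uu, Hh Pp uu}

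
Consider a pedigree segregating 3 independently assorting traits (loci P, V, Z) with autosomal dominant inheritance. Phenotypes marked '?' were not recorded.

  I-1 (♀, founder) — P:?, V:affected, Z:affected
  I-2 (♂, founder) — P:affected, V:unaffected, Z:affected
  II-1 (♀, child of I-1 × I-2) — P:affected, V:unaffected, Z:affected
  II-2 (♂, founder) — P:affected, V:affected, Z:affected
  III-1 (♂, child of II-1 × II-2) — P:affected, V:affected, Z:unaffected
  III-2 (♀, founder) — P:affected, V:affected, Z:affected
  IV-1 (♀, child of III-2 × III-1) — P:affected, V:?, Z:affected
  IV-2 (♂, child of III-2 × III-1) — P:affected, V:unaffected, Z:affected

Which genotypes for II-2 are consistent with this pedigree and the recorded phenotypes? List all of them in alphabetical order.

P/I-1 ? ·: pp|Pp|PP
P/I-2 aff ·: Pp|PP
P/II-1 aff I-1×I-2: Pp|PP
P/II-2 aff ·: Pp|PP
P/III-1 aff II-1×II-2: Pp|PP
P/III-2 aff ·: Pp|PP
P/IV-1 aff III-2×III-1: Pp|PP
P/IV-2 aff III-2×III-1: Pp|PP
⇒ P over [I-1,I-2,II-1,II-2,III-1,III-2,IV-1,IV-2]: 202 consistent
V/I-1 aff ·: Vv
V/I-2 un ·: vv
V/II-1 un I-1×I-2: vv
V/II-2 aff ·: Vv|VV
V/III-1 aff II-1×II-2: Vv
V/III-2 aff ·: Vv
V/IV-1 ? III-2×III-1: vv|Vv|VV
V/IV-2 un III-2×III-1: vv
⇒ V over [I-1,I-2,II-1,II-2,III-1,III-2,IV-1,IV-2]: 6 consistent
Z/I-1 aff ·: Zz|ZZ
Z/I-2 aff ·: Zz|ZZ
Z/II-1 aff I-1×I-2: Zz
Z/II-2 aff ·: Zz
Z/III-1 un II-1×II-2: zz
Z/III-2 aff ·: Zz|ZZ
Z/IV-1 aff III-2×III-1: Zz
Z/IV-2 aff III-2×III-1: Zz
⇒ Z over [I-1,I-2,II-1,II-2,III-1,III-2,IV-1,IV-2]: 6 consistent

II-2 ∈ {PP VV Zz, PP Vv Zz, Pp VV Zz, Pp Vv Zz}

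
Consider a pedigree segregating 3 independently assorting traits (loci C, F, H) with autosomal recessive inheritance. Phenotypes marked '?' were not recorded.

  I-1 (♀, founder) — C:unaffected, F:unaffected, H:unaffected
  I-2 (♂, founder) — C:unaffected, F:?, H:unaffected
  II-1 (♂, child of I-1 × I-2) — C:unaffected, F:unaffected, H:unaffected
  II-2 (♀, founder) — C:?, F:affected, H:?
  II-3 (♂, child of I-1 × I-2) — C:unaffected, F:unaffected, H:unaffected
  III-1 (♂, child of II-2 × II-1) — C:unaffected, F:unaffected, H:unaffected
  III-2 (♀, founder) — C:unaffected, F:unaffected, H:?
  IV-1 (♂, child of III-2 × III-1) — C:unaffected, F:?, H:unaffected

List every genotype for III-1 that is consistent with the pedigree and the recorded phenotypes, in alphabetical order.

III-1 ∈ {CC Ff HH, CC Ff Hh, Cc Ff HH, Cc Ff Hh}

C/I-1 un ·: CC|Cc
C/I-2 un ·: CC|Cc
C/II-1 un I-1×I-2: CC|Cc
C/II-2 ? ·: CC|Cc|cc
C/II-3 un I-1×I-2: CC|Cc
C/III-1 un II-2×II-1: CC|Cc
C/III-2 un ·: CC|Cc
C/IV-1 un III-2×III-1: CC|Cc
⇒ C over [I-1,I-2,II-1,II-2,II-3,III-1,III-2,IV-1]: 206 consistent
F/I-1 un ·: FF|Ff
F/I-2 ? ·: FF|Ff|ff
F/II-1 un I-1×I-2: FF|Ff
F/II-2 aff ·: ff
F/II-3 un I-1×I-2: FF|Ff
F/III-1 un II-2×II-1: Ff
F/III-2 un ·: FF|Ff
F/IV-1 ? III-2×III-1: FF|Ff|ff
⇒ F over [I-1,I-2,II-1,II-2,II-3,III-1,III-2,IV-1]: 75 consistent
H/I-1 un ·: HH|Hh
H/I-2 un ·: HH|Hh
H/II-1 un I-1×I-2: HH|Hh
H/II-2 ? ·: HH|Hh|hh
H/II-3 un I-1×I-2: HH|Hh
H/III-1 un II-2×II-1: HH|Hh
H/III-2 ? ·: HH|Hh|hh
H/IV-1 un III-2×III-1: HH|Hh
⇒ H over [I-1,I-2,II-1,II-2,II-3,III-1,III-2,IV-1]: 264 consistent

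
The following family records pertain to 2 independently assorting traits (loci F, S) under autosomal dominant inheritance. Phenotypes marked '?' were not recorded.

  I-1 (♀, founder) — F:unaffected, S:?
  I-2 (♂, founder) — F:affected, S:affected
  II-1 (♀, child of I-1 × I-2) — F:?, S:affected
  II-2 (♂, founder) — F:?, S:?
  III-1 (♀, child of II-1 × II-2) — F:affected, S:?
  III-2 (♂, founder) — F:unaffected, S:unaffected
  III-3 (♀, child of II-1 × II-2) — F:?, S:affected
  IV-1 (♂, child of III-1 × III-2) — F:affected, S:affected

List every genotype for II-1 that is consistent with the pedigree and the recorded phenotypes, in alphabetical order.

F/I-1 un ·: ff
F/I-2 aff ·: Ff|FF
F/II-1 ? I-1×I-2: ff|Ff
F/II-2 ? ·: ff|Ff|FF
F/III-1 aff II-1×II-2: Ff|FF
F/III-2 un ·: ff
F/III-3 ? II-1×II-2: ff|Ff|FF
F/IV-1 aff III-1×III-2: Ff
⇒ F over [I-1,I-2,II-1,II-2,III-1,III-2,III-3,IV-1]: 27 consistent
S/I-1 ? ·: ss|Ss|SS
S/I-2 aff ·: Ss|SS
S/II-1 aff I-1×I-2: Ss|SS
S/II-2 ? ·: ss|Ss|SS
S/III-1 ? II-1×II-2: Ss|SS
S/III-2 un ·: ss
S/III-3 aff II-1×II-2: Ss|SS
S/IV-1 aff III-1×III-2: Ss
⇒ S over [I-1,I-2,II-1,II-2,III-1,III-2,III-3,IV-1]: 69 consistent

II-1 ∈ {Ff SS, Ff Ss, ff SS, ff Ss}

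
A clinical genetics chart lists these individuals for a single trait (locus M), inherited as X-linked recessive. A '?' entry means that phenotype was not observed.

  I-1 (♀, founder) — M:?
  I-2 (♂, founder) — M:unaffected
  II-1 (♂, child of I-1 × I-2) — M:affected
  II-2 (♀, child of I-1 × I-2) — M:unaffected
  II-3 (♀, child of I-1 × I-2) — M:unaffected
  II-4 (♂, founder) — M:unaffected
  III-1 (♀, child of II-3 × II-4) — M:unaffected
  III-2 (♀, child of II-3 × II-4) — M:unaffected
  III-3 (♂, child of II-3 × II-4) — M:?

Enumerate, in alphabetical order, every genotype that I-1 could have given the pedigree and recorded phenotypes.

I-1 ∈ {X^MX^m, X^mX^m}

M/I-1 ? ·: X^MX^m|X^mX^m
M/I-2 un ·: X^MY
M/II-1 aff I-1×I-2: X^mY
M/II-2 un I-1×I-2: X^MX^M|X^MX^m
M/II-3 un I-1×I-2: X^MX^M|X^MX^m
M/II-4 un ·: X^MY
M/III-1 un II-3×II-4: X^MX^M|X^MX^m
M/III-2 un II-3×II-4: X^MX^M|X^MX^m
M/III-3 ? II-3×II-4: X^MY|X^mY
⇒ M over [I-1,I-2,II-1,II-2,II-3,II-4,III-1,III-2,III-3]: 26 consistent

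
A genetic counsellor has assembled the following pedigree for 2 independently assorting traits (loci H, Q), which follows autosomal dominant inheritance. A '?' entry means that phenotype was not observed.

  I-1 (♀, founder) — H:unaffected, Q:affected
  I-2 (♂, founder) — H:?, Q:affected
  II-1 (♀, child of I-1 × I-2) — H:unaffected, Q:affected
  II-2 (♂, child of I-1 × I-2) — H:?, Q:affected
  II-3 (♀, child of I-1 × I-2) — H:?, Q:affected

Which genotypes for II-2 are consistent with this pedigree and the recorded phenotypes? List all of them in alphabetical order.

II-2 ∈ {Hh QQ, Hh Qq, hh QQ, hh Qq}

H/I-1 un ·: hh
H/I-2 ? ·: hh|Hh
H/II-1 un I-1×I-2: hh
H/II-2 ? I-1×I-2: hh|Hh
H/II-3 ? I-1×I-2: hh|Hh
⇒ H over [I-1,I-2,II-1,II-2,II-3]: 5 consistent
Q/I-1 aff ·: Qq|QQ
Q/I-2 aff ·: Qq|QQ
Q/II-1 aff I-1×I-2: Qq|QQ
Q/II-2 aff I-1×I-2: Qq|QQ
Q/II-3 aff I-1×I-2: Qq|QQ
⇒ Q over [I-1,I-2,II-1,II-2,II-3]: 25 consistent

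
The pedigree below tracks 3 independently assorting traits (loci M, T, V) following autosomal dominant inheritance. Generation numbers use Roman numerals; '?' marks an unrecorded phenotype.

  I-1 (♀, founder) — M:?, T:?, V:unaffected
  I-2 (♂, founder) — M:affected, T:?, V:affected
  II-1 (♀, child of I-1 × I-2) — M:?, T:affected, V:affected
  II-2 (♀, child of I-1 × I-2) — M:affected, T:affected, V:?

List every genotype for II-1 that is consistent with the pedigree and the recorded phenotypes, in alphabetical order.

II-1 ∈ {MM TT Vv, MM Tt Vv, Mm TT Vv, Mm Tt Vv, mm TT Vv, mm Tt Vv}

M/I-1 ? ·: mm|Mm|MM
M/I-2 aff ·: Mm|MM
M/II-1 ? I-1×I-2: mm|Mm|MM
M/II-2 aff I-1×I-2: Mm|MM
⇒ M over [I-1,I-2,II-1,II-2]: 18 consistent
T/I-1 ? ·: tt|Tt|TT
T/I-2 ? ·: tt|Tt|TT
T/II-1 aff I-1×I-2: Tt|TT
T/II-2 aff I-1×I-2: Tt|TT
⇒ T over [I-1,I-2,II-1,II-2]: 17 consistent
V/I-1 un ·: vv
V/I-2 aff ·: Vv|VV
V/II-1 aff I-1×I-2: Vv
V/II-2 ? I-1×I-2: vv|Vv
⇒ V over [I-1,I-2,II-1,II-2]: 3 consistent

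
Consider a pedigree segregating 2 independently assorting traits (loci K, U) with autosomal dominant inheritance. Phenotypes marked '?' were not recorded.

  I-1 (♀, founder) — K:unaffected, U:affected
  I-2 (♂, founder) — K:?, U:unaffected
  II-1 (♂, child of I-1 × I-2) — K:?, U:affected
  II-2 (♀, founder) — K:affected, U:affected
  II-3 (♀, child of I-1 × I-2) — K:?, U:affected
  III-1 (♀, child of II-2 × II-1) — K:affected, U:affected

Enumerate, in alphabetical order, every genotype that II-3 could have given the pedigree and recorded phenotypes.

II-3 ∈ {Kk Uu, kk Uu}

K/I-1 un ·: kk
K/I-2 ? ·: kk|Kk|KK
K/II-1 ? I-1×I-2: kk|Kk
K/II-2 aff ·: Kk|KK
K/II-3 ? I-1×I-2: kk|Kk
K/III-1 aff II-2×II-1: Kk|KK
⇒ K over [I-1,I-2,II-1,II-2,II-3,III-1]: 18 consistent
U/I-1 aff ·: Uu|UU
U/I-2 un ·: uu
U/II-1 aff I-1×I-2: Uu
U/II-2 aff ·: Uu|UU
U/II-3 aff I-1×I-2: Uu
U/III-1 aff II-2×II-1: Uu|UU
⇒ U over [I-1,I-2,II-1,II-2,II-3,III-1]: 8 consistent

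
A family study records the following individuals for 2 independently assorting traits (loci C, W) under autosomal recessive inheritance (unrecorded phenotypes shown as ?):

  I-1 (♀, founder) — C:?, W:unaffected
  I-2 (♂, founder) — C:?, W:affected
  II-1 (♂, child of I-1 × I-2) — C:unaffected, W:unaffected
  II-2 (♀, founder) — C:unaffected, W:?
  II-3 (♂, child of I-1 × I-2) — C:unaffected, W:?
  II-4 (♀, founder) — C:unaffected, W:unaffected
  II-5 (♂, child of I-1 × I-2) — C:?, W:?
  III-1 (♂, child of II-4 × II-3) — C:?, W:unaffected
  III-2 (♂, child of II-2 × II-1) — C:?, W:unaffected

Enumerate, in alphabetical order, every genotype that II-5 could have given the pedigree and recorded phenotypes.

II-5 ∈ {CC Ww, CC ww, Cc Ww, Cc ww, cc Ww, cc ww}

C/I-1 ? ·: CC|Cc|cc
C/I-2 ? ·: CC|Cc|cc
C/II-1 un I-1×I-2: CC|Cc
C/II-2 un ·: CC|Cc
C/II-3 un I-1×I-2: CC|Cc
C/II-4 un ·: CC|Cc
C/II-5 ? I-1×I-2: CC|Cc|cc
C/III-1 ? II-4×II-3: CC|Cc|cc
C/III-2 ? II-2×II-1: CC|Cc|cc
⇒ C over [I-1,I-2,II-1,II-2,II-3,II-4,II-5,III-1,III-2]: 607 consistent
W/I-1 un ·: WW|Ww
W/I-2 aff ·: ww
W/II-1 un I-1×I-2: Ww
W/II-2 ? ·: WW|Ww|ww
W/II-3 ? I-1×I-2: Ww|ww
W/II-4 un ·: WW|Ww
W/II-5 ? I-1×I-2: Ww|ww
W/III-1 un II-4×II-3: WW|Ww
W/III-2 un II-2×II-1: WW|Ww
⇒ W over [I-1,I-2,II-1,II-2,II-3,II-4,II-5,III-1,III-2]: 80 consistent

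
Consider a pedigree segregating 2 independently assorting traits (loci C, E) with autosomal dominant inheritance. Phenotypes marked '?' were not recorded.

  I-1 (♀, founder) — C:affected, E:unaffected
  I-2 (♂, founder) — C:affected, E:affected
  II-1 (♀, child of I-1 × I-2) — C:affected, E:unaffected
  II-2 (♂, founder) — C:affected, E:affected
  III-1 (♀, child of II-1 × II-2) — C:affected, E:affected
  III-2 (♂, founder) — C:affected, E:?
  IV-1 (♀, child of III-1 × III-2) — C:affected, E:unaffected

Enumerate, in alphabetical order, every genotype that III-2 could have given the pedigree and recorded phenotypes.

III-2 ∈ {CC Ee, CC ee, Cc Ee, Cc ee}

C/I-1 aff ·: Cc|CC
C/I-2 aff ·: Cc|CC
C/II-1 aff I-1×I-2: Cc|CC
C/II-2 aff ·: Cc|CC
C/III-1 aff II-1×II-2: Cc|CC
C/III-2 aff ·: Cc|CC
C/IV-1 aff III-1×III-2: Cc|CC
⇒ C over [I-1,I-2,II-1,II-2,III-1,III-2,IV-1]: 82 consistent
E/I-1 un ·: ee
E/I-2 aff ·: Ee
E/II-1 un I-1×I-2: ee
E/II-2 aff ·: Ee|EE
E/III-1 aff II-1×II-2: Ee
E/III-2 ? ·: ee|Ee
E/IV-1 un III-1×III-2: ee
⇒ E over [I-1,I-2,II-1,II-2,III-1,III-2,IV-1]: 4 consistent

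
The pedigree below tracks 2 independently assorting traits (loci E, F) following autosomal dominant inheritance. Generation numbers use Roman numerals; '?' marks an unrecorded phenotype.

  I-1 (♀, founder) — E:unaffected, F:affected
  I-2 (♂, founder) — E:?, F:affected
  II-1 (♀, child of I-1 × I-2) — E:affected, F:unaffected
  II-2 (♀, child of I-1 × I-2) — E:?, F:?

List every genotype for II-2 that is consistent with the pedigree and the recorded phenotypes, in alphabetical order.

II-2 ∈ {Ee FF, Ee Ff, Ee ff, ee FF, ee Ff, ee ff}

E/I-1 un ·: ee
E/I-2 ? ·: Ee|EE
E/II-1 aff I-1×I-2: Ee
E/II-2 ? I-1×I-2: ee|Ee
⇒ E over [I-1,I-2,II-1,II-2]: 3 consistent
F/I-1 aff ·: Ff
F/I-2 aff ·: Ff
F/II-1 un I-1×I-2: ff
F/II-2 ? I-1×I-2: ff|Ff|FF
⇒ F over [I-1,I-2,II-1,II-2]: 3 consistent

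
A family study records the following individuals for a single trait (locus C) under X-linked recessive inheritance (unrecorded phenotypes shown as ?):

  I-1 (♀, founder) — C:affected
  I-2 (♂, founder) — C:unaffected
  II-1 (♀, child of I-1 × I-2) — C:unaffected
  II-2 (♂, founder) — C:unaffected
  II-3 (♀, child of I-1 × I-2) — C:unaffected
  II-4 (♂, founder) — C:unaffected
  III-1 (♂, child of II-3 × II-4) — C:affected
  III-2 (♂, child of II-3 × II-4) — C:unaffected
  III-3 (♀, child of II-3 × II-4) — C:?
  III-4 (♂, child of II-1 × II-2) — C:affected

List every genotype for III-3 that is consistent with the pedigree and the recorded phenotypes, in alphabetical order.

III-3 ∈ {X^CX^C, X^CX^c}

C/I-1 aff ·: X^cX^c
C/I-2 un ·: X^CY
C/II-1 un I-1×I-2: X^CX^c
C/II-2 un ·: X^CY
C/II-3 un I-1×I-2: X^CX^c
C/II-4 un ·: X^CY
C/III-1 aff II-3×II-4: X^cY
C/III-2 un II-3×II-4: X^CY
C/III-3 ? II-3×II-4: X^CX^C|X^CX^c
C/III-4 aff II-1×II-2: X^cY
⇒ C over [I-1,I-2,II-1,II-2,II-3,II-4,III-1,III-2,III-3,III-4]: 2 consistent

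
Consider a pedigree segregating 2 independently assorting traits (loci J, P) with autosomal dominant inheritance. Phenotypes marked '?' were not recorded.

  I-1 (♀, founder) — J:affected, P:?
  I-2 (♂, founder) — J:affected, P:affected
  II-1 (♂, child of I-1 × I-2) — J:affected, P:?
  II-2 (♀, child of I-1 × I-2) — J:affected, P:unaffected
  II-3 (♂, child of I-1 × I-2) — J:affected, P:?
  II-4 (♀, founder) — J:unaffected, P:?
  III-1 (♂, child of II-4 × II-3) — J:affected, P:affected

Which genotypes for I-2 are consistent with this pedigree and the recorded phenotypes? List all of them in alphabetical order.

I-2 ∈ {JJ Pp, Jj Pp}

J/I-1 aff ·: Jj|JJ
J/I-2 aff ·: Jj|JJ
J/II-1 aff I-1×I-2: Jj|JJ
J/II-2 aff I-1×I-2: Jj|JJ
J/II-3 aff I-1×I-2: Jj|JJ
J/II-4 un ·: jj
J/III-1 aff II-4×II-3: Jj
⇒ J over [I-1,I-2,II-1,II-2,II-3,II-4,III-1]: 25 consistent
P/I-1 ? ·: pp|Pp
P/I-2 aff ·: Pp
P/II-1 ? I-1×I-2: pp|Pp|PP
P/II-2 un I-1×I-2: pp
P/II-3 ? I-1×I-2: pp|Pp|PP
P/II-4 ? ·: pp|Pp|PP
P/III-1 aff II-4×II-3: Pp|PP
⇒ P over [I-1,I-2,II-1,II-2,II-3,II-4,III-1]: 47 consistent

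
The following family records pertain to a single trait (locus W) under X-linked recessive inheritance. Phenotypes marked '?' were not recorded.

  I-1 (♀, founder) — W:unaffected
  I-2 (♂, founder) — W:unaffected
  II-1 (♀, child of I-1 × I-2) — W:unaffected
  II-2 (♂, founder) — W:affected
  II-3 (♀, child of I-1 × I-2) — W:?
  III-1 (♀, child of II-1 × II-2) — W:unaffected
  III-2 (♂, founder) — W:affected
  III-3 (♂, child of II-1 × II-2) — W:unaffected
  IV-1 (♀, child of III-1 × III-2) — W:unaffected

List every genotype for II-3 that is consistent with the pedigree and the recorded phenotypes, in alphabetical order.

II-3 ∈ {X^WX^W, X^WX^w}

W/I-1 un ·: X^WX^W|X^WX^w
W/I-2 un ·: X^WY
W/II-1 un I-1×I-2: X^WX^W|X^WX^w
W/II-2 aff ·: X^wY
W/II-3 ? I-1×I-2: X^WX^W|X^WX^w
W/III-1 un II-1×II-2: X^WX^w
W/III-2 aff ·: X^wY
W/III-3 un II-1×II-2: X^WY
W/IV-1 un III-1×III-2: X^WX^w
⇒ W over [I-1,I-2,II-1,II-2,II-3,III-1,III-2,III-3,IV-1]: 5 consistent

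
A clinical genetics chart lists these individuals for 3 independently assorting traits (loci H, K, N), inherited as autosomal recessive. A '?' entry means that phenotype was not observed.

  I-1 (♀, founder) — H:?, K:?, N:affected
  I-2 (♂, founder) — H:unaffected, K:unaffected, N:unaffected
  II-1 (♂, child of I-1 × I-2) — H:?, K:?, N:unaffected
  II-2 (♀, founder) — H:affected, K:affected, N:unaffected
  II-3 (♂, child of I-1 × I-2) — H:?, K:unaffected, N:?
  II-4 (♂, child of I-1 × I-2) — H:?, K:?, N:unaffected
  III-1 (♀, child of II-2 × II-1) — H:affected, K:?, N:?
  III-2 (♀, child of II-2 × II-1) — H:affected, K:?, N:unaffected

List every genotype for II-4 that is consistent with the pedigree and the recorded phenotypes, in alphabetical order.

H/I-1 ? ·: HH|Hh|hh
H/I-2 un ·: HH|Hh
H/II-1 ? I-1×I-2: Hh|hh
H/II-2 aff ·: hh
H/II-3 ? I-1×I-2: HH|Hh|hh
H/II-4 ? I-1×I-2: HH|Hh|hh
H/III-1 aff II-2×II-1: hh
H/III-2 aff II-2×II-1: hh
⇒ H over [I-1,I-2,II-1,II-2,II-3,II-4,III-1,III-2]: 35 consistent
K/I-1 ? ·: KK|Kk|kk
K/I-2 un ·: KK|Kk
K/II-1 ? I-1×I-2: KK|Kk|kk
K/II-2 aff ·: kk
K/II-3 un I-1×I-2: KK|Kk
K/II-4 ? I-1×I-2: KK|Kk|kk
K/III-1 ? II-2×II-1: Kk|kk
K/III-2 ? II-2×II-1: Kk|kk
⇒ K over [I-1,I-2,II-1,II-2,II-3,II-4,III-1,III-2]: 91 consistent
N/I-1 aff ·: nn
N/I-2 un ·: NN|Nn
N/II-1 un I-1×I-2: Nn
N/II-2 un ·: NN|Nn
N/II-3 ? I-1×I-2: Nn|nn
N/II-4 un I-1×I-2: Nn
N/III-1 ? II-2×II-1: NN|Nn|nn
N/III-2 un II-2×II-1: NN|Nn
⇒ N over [I-1,I-2,II-1,II-2,II-3,II-4,III-1,III-2]: 30 consistent

II-4 ∈ {HH KK Nn, HH Kk Nn, HH kk Nn, Hh KK Nn, Hh Kk Nn, Hh kk Nn, hh KK Nn, hh Kk Nn, hh kk Nn}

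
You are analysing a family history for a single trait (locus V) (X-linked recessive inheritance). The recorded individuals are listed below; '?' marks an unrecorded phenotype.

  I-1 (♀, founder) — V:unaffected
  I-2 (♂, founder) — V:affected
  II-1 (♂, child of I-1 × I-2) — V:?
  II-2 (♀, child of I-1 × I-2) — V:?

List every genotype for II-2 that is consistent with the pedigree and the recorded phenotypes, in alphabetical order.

V/I-1 un ·: X^VX^V|X^VX^v
V/I-2 aff ·: X^vY
V/II-1 ? I-1×I-2: X^VY|X^vY
V/II-2 ? I-1×I-2: X^VX^v|X^vX^v
⇒ V over [I-1,I-2,II-1,II-2]: 5 consistent

II-2 ∈ {X^VX^v, X^vX^v}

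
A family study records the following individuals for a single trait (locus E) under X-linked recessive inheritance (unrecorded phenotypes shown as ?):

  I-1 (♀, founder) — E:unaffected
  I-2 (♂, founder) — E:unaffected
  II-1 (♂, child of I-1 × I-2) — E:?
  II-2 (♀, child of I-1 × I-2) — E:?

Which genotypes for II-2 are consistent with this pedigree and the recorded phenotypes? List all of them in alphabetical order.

E/I-1 un ·: X^EX^E|X^EX^e
E/I-2 un ·: X^EY
E/II-1 ? I-1×I-2: X^EY|X^eY
E/II-2 ? I-1×I-2: X^EX^E|X^EX^e
⇒ E over [I-1,I-2,II-1,II-2]: 5 consistent

II-2 ∈ {X^EX^E, X^EX^e}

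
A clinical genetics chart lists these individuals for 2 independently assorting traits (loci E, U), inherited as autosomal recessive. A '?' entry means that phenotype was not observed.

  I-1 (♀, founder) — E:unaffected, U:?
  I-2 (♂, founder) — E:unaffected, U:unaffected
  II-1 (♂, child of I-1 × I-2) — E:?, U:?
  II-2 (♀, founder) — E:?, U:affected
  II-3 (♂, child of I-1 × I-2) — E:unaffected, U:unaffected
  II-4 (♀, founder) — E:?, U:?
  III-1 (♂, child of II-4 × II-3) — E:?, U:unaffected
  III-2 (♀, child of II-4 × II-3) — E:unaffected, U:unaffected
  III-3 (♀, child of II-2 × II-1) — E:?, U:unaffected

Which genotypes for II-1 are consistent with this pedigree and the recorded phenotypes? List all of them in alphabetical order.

II-1 ∈ {EE UU, EE Uu, Ee UU, Ee Uu, ee UU, ee Uu}

E/I-1 un ·: EE|Ee
E/I-2 un ·: EE|Ee
E/II-1 ? I-1×I-2: EE|Ee|ee
E/II-2 ? ·: EE|Ee|ee
E/II-3 un I-1×I-2: EE|Ee
E/II-4 ? ·: EE|Ee|ee
E/III-1 ? II-4×II-3: EE|Ee|ee
E/III-2 un II-4×II-3: EE|Ee
E/III-3 ? II-2×II-1: EE|Ee|ee
⇒ E over [I-1,I-2,II-1,II-2,II-3,II-4,III-1,III-2,III-3]: 690 consistent
U/I-1 ? ·: UU|Uu|uu
U/I-2 un ·: UU|Uu
U/II-1 ? I-1×I-2: UU|Uu
U/II-2 aff ·: uu
U/II-3 un I-1×I-2: UU|Uu
U/II-4 ? ·: UU|Uu|uu
U/III-1 un II-4×II-3: UU|Uu
U/III-2 un II-4×II-3: UU|Uu
U/III-3 un II-2×II-1: Uu
⇒ U over [I-1,I-2,II-1,II-2,II-3,II-4,III-1,III-2,III-3]: 114 consistent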